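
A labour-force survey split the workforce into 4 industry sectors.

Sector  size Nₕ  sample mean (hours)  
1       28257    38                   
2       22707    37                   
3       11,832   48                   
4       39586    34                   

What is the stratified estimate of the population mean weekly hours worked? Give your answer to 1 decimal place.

37.4

N = 28257 + 22707 + 11832 + 39586 = 102382.
Overall mean = Σ (Nₕ/N)·x̄ₕ — weight by population share, not a simple average.
Σ Nₕx̄ₕ = 28257·38 + 22707·37 + 11832·48 + 39586·34 = 1073766 + 840159 + 567936 + 1345924 = 3827785.
Divide by N: 3827785 / 102382 = 37.387... → 37.4.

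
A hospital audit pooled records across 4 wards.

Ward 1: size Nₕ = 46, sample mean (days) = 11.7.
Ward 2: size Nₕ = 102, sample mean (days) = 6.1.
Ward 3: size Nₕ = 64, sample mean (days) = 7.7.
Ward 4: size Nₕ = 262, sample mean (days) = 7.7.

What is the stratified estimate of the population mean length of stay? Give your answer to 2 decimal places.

x̄_st = (Σ Nₕx̄ₕ) / (Σ Nₕ) = (46·11.7 + 102·6.1 + 64·7.7 + 262·7.7) / 474
= 3670.6 / 474 = 7.7439... → 7.74.

7.74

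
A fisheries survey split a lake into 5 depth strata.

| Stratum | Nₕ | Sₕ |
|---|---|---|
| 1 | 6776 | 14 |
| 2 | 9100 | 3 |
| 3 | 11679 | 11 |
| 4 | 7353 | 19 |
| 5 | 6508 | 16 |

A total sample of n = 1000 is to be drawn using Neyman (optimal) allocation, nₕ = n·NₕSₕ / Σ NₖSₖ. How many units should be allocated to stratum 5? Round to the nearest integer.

Σ NₕSₕ = 6776·14 + 9100·3 + 11679·11 + 7353·19 + 6508·16 = 494468.
Share for 5: 104128/494468 = 0.21059.
n_5 = 1000 × 0.21059 = 210.586... → 211.

211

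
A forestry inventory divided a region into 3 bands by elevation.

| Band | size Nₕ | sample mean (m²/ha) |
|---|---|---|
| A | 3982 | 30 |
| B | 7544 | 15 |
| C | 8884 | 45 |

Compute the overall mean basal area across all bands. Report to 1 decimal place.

31.0

N = 20410; weights Wₕ = Nₕ/N = (0.1951, 0.3696, 0.4353).
x̄_st = Σ Wₕ·x̄ₕ = 0.1951·30 + 0.3696·15 + 0.4353·45 ≈ 30.985...
→ 31.0.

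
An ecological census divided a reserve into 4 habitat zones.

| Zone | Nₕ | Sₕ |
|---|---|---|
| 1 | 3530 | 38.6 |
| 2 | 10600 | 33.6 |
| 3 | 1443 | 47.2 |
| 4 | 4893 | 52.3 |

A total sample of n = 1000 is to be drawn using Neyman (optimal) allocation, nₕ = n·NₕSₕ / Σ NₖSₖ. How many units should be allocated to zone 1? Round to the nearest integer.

167

Σ NₕSₕ = 3530·38.6 + 10600·33.6 + 1443·47.2 + 4893·52.3 = 816431.5.
Share for 1: 136258/816431.5 = 0.16689.
n_1 = 1000 × 0.16689 = 166.895... → 167.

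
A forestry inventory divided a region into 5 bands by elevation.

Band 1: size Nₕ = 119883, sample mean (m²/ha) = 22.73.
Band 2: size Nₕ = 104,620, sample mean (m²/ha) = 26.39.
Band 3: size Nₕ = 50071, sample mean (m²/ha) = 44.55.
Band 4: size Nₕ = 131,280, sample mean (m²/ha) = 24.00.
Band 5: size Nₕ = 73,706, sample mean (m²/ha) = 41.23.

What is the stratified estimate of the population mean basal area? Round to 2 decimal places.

29.00

N = 479560; weights Wₕ = Nₕ/N = (0.2500, 0.2182, 0.1044, 0.2738, 0.1537).
x̄_st = Σ Wₕ·x̄ₕ = 0.2500·22.73 + 0.2182·26.39 + 0.1044·44.55 + 0.2738·24.00 + 0.1537·41.23 ≈ 28.9977...
→ 29.00.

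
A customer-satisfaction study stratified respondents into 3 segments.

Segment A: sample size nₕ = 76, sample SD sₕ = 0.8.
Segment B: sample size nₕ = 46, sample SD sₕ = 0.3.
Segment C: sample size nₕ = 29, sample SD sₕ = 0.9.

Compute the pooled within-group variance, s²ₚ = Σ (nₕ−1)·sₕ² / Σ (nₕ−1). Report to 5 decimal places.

Degrees of freedom: 75 + 45 + 28 = 148.
Σ(nₕ−1)sₕ² = 75·0.64 + 45·0.09 + 28·0.81 = 74.73.
s²ₚ = 74.73 / 148 = 0.5049324... → 0.50493.

0.50493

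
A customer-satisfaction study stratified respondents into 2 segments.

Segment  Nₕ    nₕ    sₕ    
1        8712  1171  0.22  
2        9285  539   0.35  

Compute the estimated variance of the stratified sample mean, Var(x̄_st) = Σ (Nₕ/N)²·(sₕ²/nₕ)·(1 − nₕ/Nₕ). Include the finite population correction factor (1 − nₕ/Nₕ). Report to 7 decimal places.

N = 17997. Term for each stratum: Wₕ²sₕ²/nₕ·(1−nₕ/Nₕ).
Var(x̄_st) = 0.0000083837 + 0.0000569821 = 0.0000653658 → 0.0000654.

0.0000654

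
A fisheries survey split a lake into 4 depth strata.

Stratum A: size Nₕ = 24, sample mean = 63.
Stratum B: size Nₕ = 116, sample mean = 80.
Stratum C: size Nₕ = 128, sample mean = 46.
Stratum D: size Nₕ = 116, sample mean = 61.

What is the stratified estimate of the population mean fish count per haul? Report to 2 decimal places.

N = 384; weights Wₕ = Nₕ/N = (0.0625, 0.3021, 0.3333, 0.3021).
x̄_st = Σ Wₕ·x̄ₕ = 0.0625·63 + 0.3021·80 + 0.3333·46 + 0.3021·61 ≈ 61.8646...
→ 61.86.

61.86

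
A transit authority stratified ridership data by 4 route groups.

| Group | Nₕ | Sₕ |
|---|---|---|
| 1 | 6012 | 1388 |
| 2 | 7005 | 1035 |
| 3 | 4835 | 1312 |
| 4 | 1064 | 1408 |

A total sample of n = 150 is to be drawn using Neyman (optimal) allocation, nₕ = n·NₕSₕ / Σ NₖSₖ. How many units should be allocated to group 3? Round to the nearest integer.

41

Σ NₕSₕ = 6012·1388 + 7005·1035 + 4835·1312 + 1064·1408 = 23436463.
Share for 3: 6343520/23436463 = 0.27067.
n_3 = 150 × 0.27067 = 40.600... → 41.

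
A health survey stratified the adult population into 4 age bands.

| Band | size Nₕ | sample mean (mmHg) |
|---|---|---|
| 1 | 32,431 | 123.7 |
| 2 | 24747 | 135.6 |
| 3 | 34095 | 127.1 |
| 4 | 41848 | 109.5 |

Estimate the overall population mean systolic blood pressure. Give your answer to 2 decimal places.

122.32

N = 133121; weights Wₕ = Nₕ/N = (0.2436, 0.1859, 0.2561, 0.3144).
x̄_st = Σ Wₕ·x̄ₕ = 0.2436·123.7 + 0.1859·135.6 + 0.2561·127.1 + 0.3144·109.5 ≈ 122.3191...
→ 122.32.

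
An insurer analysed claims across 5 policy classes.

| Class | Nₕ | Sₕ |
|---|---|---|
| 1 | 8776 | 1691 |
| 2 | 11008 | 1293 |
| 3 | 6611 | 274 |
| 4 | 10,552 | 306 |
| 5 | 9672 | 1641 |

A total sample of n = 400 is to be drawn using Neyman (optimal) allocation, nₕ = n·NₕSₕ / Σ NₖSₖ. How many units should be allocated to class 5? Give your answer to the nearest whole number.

1: NₕSₕ = 8776·1691 = 14840216
2: NₕSₕ = 11008·1293 = 14233344
3: NₕSₕ = 6611·274 = 1811414
4: NₕSₕ = 10552·306 = 3228912
5: NₕSₕ = 9672·1641 = 15871752
Σ NₕSₕ = 49985638.
n_5 = 400·15871752/49985638 = 127.010... → 127.

127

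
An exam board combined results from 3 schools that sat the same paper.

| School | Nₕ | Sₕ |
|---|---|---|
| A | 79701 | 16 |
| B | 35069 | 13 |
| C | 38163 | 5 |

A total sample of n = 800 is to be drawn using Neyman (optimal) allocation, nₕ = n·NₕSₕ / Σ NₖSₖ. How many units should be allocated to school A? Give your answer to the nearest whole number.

531

A: NₕSₕ = 79701·16 = 1275216
B: NₕSₕ = 35069·13 = 455897
C: NₕSₕ = 38163·5 = 190815
Σ NₕSₕ = 1921928.
n_A = 800·1275216/1921928 = 530.807... → 531.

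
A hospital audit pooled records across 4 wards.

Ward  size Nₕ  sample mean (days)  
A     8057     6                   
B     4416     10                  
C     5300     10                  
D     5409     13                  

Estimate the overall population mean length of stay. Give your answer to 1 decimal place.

N = 23182; weights Wₕ = Nₕ/N = (0.3476, 0.1905, 0.2286, 0.2333).
x̄_st = Σ Wₕ·x̄ₕ = 0.3476·6 + 0.1905·10 + 0.2286·10 + 0.2333·13 ≈ 9.310...
→ 9.3.

9.3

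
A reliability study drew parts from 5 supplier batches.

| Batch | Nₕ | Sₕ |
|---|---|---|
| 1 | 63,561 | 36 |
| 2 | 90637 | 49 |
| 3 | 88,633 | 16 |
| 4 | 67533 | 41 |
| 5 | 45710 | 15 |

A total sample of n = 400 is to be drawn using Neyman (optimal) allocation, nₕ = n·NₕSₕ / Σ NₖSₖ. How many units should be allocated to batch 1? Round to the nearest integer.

Σ NₕSₕ = 63561·36 + 90637·49 + 88633·16 + 67533·41 + 45710·15 = 11602040.
Share for 1: 2288196/11602040 = 0.19722.
n_1 = 400 × 0.19722 = 78.889... → 79.

79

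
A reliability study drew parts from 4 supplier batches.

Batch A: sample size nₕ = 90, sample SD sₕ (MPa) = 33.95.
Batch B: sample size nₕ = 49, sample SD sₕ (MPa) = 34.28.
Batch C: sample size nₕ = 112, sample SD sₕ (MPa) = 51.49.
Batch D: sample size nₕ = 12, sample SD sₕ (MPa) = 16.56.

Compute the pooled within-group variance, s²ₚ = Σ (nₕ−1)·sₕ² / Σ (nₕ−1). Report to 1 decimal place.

1761.7

Degrees of freedom: 89 + 48 + 111 + 11 = 259.
Σ(nₕ−1)sₕ² = 89·1152.6025 + 48·1175.1184 + 111·2651.2201 + 11·274.2336 = 456289.3064.
s²ₚ = 456289.3064 / 259 = 1761.735... → 1761.7.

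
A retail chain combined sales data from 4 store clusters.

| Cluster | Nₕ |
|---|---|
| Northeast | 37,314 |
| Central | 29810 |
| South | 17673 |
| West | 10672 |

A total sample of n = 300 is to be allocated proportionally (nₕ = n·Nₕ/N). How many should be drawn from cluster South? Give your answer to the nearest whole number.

56

N = 37314 + 29810 + 17673 + 10672 = 95469.
n_South = 300·17673/95469 = 55.535... → 56.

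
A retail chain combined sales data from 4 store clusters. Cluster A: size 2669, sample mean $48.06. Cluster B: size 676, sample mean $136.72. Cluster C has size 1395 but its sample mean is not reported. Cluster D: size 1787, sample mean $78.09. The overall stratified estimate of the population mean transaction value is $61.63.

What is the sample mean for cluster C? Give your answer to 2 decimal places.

N = 2669 + 676 + 1395 + 1787 = 6527.
Overall total = μ·N = 61.63·6527 = 402259.01.
Subtract the known strata: 2669·48.06 + 676·136.72 + 1787·78.09 = 360241.69.
Remaining total for cluster C: 402259.01 − 360241.69 = 42017.32.
Divide by its size: 42017.32 / 1395 = 30.1199... → 30.12.

30.12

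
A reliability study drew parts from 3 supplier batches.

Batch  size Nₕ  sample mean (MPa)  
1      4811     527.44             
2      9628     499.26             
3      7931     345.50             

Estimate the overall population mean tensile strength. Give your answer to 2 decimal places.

N = 22370; weights Wₕ = Nₕ/N = (0.2151, 0.4304, 0.3545).
x̄_st = Σ Wₕ·x̄ₕ = 0.2151·527.44 + 0.4304·499.26 + 0.3545·345.50 ≈ 450.8069...
→ 450.81.

450.81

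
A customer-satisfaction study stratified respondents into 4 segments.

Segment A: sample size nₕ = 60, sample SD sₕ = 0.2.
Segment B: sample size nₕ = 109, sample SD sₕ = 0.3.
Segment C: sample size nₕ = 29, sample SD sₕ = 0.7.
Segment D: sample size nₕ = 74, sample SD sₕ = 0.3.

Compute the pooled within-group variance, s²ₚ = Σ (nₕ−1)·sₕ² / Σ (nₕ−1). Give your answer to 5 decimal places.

Degrees of freedom: 59 + 108 + 28 + 73 = 268.
Σ(nₕ−1)sₕ² = 59·0.04 + 108·0.09 + 28·0.49 + 73·0.09 = 32.37.
s²ₚ = 32.37 / 268 = 0.1207836... → 0.12078.

0.12078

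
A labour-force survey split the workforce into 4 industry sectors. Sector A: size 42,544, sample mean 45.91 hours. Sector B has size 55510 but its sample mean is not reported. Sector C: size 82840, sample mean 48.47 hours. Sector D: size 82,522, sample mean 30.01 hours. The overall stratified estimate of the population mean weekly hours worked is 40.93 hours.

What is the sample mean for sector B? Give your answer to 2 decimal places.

N = 42544 + 55510 + 82840 + 82522 = 263416.
Overall total = μ·N = 40.93·263416 = 10781616.88.
Subtract the known strata: 42544·45.91 + 82840·48.47 + 82522·30.01 = 8444935.06.
Remaining total for sector B: 10781616.88 − 8444935.06 = 2336681.82.
Divide by its size: 2336681.82 / 55510 = 42.0948... → 42.09.

42.09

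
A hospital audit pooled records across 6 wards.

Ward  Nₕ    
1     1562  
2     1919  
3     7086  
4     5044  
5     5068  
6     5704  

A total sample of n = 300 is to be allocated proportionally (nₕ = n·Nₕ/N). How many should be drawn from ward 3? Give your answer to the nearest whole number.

Share of ward 3 = 7086/26383 = 0.26858.
Allocate 300 × 0.26858 = 80.575... → 81.

81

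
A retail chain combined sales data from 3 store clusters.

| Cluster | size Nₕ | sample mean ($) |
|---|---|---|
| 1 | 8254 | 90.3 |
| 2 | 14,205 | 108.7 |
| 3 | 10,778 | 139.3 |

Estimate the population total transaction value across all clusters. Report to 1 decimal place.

Estimate total by summing Nₕ·x̄ₕ over strata.
8254·90.3 + 14205·108.7 + 10778·139.3 = 745336.2 + 1544083.5 + 1501375.4 = 3790795.1.

3790795.1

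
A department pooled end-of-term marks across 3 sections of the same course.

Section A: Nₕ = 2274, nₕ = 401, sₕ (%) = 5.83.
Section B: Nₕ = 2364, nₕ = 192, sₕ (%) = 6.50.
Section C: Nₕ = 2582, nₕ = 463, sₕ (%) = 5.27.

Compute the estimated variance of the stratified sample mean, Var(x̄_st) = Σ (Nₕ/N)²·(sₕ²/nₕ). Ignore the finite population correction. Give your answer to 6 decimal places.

N = 7220; Wₕ = Nₕ/N.
section A: (2274/7220)²·5.83²/401 = 0.008408127
section B: (2364/7220)²·6.50²/192 = 0.023590983
section C: (2582/7220)²·5.27²/463 = 0.007671465
Sum = 0.039670575 → 0.039671.

0.039671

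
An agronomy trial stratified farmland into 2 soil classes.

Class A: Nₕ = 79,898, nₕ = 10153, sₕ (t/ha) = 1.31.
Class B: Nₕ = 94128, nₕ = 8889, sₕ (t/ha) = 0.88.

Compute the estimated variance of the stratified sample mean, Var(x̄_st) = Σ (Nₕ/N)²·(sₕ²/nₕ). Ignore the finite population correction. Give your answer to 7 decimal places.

N = 174026; Wₕ = Nₕ/N.
class A: (79898/174026)²·1.31²/10153 = 0.0000356280
class B: (94128/174026)²·0.88²/8889 = 0.0000254872
Sum = 0.0000611152 → 0.0000611.

0.0000611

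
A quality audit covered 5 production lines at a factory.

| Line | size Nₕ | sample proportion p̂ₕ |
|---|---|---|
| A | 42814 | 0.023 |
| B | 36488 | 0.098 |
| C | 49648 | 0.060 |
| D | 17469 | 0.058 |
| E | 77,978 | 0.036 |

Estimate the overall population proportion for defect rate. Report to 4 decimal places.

Wₕ = Nₕ/N with N = 224397: 0.1908, 0.1626, 0.2213, 0.0778, 0.3475.
p̂_st = 0.1908·0.023 + 0.1626·0.098 + 0.2213·0.060 + 0.0778·0.058 + 0.3475·0.036 ≈ 0.050624... → 0.0506.

0.0506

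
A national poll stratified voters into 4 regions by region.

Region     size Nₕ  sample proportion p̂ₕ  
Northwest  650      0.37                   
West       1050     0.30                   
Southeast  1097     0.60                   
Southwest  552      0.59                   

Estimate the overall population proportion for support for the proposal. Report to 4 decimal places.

0.4597

N = 650 + 1050 + 1097 + 552 = 3349.
Overall proportion = Σ (Nₕ/N)·p̂ₕ.
Σ Nₕp̂ₕ = 240.5 + 315 + 658.2 + 325.68 = 1539.38.
1539.38 / 3349 = 0.459654... → 0.4597.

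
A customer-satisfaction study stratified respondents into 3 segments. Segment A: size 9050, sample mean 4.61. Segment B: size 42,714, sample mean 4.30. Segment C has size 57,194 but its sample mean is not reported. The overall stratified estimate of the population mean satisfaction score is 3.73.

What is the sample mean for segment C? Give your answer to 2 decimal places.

Σ Nₕx̄ₕ = N·μ, so 57194·x̄_C = 108958·3.73 − (9050·4.61 + 42714·4.30).
= 406413.34 − 225390.7 = 181022.64.
x̄_C = 181022.64 / 57194 = 3.1651... → 3.17.

3.17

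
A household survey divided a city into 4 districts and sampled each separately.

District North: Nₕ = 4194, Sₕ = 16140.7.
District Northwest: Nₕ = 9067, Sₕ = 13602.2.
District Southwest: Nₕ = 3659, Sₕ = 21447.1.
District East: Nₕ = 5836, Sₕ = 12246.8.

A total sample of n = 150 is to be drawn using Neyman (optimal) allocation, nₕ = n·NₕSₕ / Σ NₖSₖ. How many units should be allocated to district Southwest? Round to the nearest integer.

35

Σ NₕSₕ = 4194·16140.7 + 9067·13602.2 + 3659·21447.1 + 5836·12246.8 = 340972506.9.
Share for Southwest: 78474938.9/340972506.9 = 0.23015.
n_Southwest = 150 × 0.23015 = 34.523... → 35.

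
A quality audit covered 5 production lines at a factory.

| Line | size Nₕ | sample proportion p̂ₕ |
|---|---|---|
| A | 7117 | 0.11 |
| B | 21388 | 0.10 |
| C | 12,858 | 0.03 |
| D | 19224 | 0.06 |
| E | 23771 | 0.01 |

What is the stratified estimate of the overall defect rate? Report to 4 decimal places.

Wₕ = Nₕ/N with N = 84358: 0.0844, 0.2535, 0.1524, 0.2279, 0.2818.
p̂_st = 0.0844·0.11 + 0.2535·0.10 + 0.1524·0.03 + 0.2279·0.06 + 0.2818·0.01 ≈ 0.055698... → 0.0557.

0.0557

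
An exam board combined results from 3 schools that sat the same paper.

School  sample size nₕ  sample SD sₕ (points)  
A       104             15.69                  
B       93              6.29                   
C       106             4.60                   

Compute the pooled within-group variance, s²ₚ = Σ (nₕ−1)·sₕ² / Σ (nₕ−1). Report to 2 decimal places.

A: (104−1)·15.69² = 103·246.1761 = 25356.1383
B: (93−1)·6.29² = 92·39.5641 = 3639.8972
C: (106−1)·4.60² = 105·21.16 = 2221.8
Numerator = 31217.8355; denominator = Σ(nₕ−1) = 300.
s²ₚ = 31217.8355/300 = 104.0595... → 104.06.

104.06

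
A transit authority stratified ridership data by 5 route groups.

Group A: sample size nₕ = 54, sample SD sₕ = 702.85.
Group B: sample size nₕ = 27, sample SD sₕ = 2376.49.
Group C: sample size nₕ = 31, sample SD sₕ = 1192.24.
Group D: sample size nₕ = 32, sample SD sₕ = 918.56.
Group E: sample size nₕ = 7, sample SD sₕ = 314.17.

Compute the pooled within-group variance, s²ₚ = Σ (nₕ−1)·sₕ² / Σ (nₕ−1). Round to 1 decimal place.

A: (54−1)·702.85² = 53·493998.1225 = 26181900.4925
B: (27−1)·2376.49² = 26·5647704.7201 = 146840322.7226
C: (31−1)·1192.24² = 30·1421436.2176 = 42643086.528
D: (32−1)·918.56² = 31·843752.4736 = 26156326.6816
E: (7−1)·314.17² = 6·98702.7889 = 592216.7334
Numerator = 242413853.1581; denominator = Σ(nₕ−1) = 146.
s²ₚ = 242413853.1581/146 = 1660368.857... → 1660368.9.

1660368.9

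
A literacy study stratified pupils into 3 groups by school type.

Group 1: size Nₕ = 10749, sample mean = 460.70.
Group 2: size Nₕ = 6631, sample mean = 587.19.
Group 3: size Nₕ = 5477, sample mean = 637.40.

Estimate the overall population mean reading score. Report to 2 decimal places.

N = 10749 + 6631 + 5477 = 22857.
Overall mean = Σ (Nₕ/N)·x̄ₕ — weight by population share, not a simple average.
Σ Nₕx̄ₕ = 10749·460.70 + 6631·587.19 + 5477·637.40 = 4952064.3 + 3893656.89 + 3491039.8 = 12336760.99.
Divide by N: 12336760.99 / 22857 = 539.7367... → 539.74.

539.74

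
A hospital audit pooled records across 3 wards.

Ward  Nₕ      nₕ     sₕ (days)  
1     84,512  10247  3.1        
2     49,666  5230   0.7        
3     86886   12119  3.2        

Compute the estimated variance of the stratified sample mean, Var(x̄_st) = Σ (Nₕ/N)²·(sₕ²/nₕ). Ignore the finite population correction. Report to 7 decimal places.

0.0002723

N = 221064; Wₕ = Nₕ/N.
ward 1: (84512/221064)²·3.1²/10247 = 0.0001370652
ward 2: (49666/221064)²·0.7²/5230 = 0.0000047291
ward 3: (86886/221064)²·3.2²/12119 = 0.0001305259
Sum = 0.0002723202 → 0.0002723.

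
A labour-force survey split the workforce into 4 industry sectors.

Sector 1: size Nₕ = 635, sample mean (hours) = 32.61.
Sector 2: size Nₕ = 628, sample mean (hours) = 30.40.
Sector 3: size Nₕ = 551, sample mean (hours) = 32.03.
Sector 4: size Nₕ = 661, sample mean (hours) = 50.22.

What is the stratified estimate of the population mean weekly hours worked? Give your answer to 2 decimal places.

x̄_st = (Σ Nₕx̄ₕ) / (Σ Nₕ) = (635·32.61 + 628·30.40 + 551·32.03 + 661·50.22) / 2475
= 90642.5 / 2475 = 36.6232... → 36.62.

36.62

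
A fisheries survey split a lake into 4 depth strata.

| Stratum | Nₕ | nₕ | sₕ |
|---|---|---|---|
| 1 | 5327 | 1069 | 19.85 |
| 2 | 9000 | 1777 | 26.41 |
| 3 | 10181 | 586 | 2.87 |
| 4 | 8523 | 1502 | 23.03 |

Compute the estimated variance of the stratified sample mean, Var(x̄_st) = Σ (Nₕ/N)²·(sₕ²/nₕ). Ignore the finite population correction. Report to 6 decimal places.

0.063572

N = 33031; Wₕ = Nₕ/N.
stratum 1: (5327/33031)²·19.85²/1069 = 0.009586615
stratum 2: (9000/33031)²·26.41²/1777 = 0.029140094
stratum 3: (10181/33031)²·2.87²/586 = 0.001335376
stratum 4: (8523/33031)²·23.03²/1502 = 0.023510371
Sum = 0.063572455 → 0.063572.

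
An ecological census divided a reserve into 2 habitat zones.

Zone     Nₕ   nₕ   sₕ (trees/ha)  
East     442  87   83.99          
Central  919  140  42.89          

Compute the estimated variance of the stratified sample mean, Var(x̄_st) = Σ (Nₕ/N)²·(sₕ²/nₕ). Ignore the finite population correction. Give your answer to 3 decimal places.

N = 1361. Term for each stratum: Wₕ²sₕ²/nₕ.
Var(x̄_st) = 8.551931 + 5.990993 = 14.542924 → 14.543.

14.543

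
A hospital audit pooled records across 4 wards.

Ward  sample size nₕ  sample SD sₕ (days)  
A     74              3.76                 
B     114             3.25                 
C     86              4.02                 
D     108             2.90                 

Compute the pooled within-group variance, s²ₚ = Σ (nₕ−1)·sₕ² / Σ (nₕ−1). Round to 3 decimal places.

A: (74−1)·3.76² = 73·14.1376 = 1032.0448
B: (114−1)·3.25² = 113·10.5625 = 1193.5625
C: (86−1)·4.02² = 85·16.1604 = 1373.634
D: (108−1)·2.90² = 107·8.41 = 899.87
Numerator = 4499.1113; denominator = Σ(nₕ−1) = 378.
s²ₚ = 4499.1113/378 = 11.90241... → 11.902.

11.902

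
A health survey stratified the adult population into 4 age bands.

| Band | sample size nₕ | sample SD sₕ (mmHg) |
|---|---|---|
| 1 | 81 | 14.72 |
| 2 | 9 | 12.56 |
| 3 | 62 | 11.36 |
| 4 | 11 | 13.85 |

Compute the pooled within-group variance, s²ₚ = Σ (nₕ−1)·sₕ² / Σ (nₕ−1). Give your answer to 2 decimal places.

Degrees of freedom: 80 + 8 + 61 + 10 = 159.
Σ(nₕ−1)sₕ² = 80·216.6784 + 8·157.7536 + 61·129.0496 + 10·191.8225 = 28386.5514.
s²ₚ = 28386.5514 / 159 = 178.5318... → 178.53.

178.53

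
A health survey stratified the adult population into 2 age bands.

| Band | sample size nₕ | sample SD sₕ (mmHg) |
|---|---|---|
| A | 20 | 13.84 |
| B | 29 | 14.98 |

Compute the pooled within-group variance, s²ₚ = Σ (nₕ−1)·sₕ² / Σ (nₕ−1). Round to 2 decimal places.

A: (20−1)·13.84² = 19·191.5456 = 3639.3664
B: (29−1)·14.98² = 28·224.4004 = 6283.2112
Numerator = 9922.5776; denominator = Σ(nₕ−1) = 47.
s²ₚ = 9922.5776/47 = 211.1187... → 211.12.

211.12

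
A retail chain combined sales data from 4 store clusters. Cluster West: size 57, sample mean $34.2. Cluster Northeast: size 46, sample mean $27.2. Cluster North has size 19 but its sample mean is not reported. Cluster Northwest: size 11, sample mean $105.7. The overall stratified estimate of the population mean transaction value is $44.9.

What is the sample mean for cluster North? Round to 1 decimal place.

84.7

Σ Nₕx̄ₕ = N·μ, so 19·x̄_North = 133·44.9 − (57·34.2 + 46·27.2 + 11·105.7).
= 5971.7 − 4363.3 = 1608.4.
x̄_North = 1608.4 / 19 = 84.653... → 84.7.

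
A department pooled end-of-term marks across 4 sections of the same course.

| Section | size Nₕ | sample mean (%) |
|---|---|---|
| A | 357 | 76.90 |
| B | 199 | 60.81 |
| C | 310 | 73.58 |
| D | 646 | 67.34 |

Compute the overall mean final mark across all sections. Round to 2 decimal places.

N = 1512; weights Wₕ = Nₕ/N = (0.2361, 0.1316, 0.2050, 0.4272).
x̄_st = Σ Wₕ·x̄ₕ = 0.2361·76.90 + 0.1316·60.81 + 0.2050·73.58 + 0.4272·67.34 ≈ 70.0171...
→ 70.02.

70.02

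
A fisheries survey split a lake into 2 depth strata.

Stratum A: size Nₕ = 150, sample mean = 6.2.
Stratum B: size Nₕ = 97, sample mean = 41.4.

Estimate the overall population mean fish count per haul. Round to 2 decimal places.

20.02

N = 247; weights Wₕ = Nₕ/N = (0.6073, 0.3927).
x̄_st = Σ Wₕ·x̄ₕ = 0.6073·6.2 + 0.3927·41.4 ≈ 20.0235...
→ 20.02.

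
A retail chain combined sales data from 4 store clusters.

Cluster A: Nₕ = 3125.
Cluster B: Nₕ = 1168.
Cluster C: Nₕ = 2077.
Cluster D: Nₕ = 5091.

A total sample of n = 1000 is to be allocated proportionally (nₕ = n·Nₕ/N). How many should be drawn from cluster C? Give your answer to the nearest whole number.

Share of cluster C = 2077/11461 = 0.18122.
Allocate 1000 × 0.18122 = 181.223... → 181.

181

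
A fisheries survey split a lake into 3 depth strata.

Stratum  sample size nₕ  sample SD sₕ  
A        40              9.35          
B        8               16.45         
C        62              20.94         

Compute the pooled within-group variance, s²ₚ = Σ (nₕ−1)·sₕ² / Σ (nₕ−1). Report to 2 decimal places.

299.54

A: (40−1)·9.35² = 39·87.4225 = 3409.4775
B: (8−1)·16.45² = 7·270.6025 = 1894.2175
C: (62−1)·20.94² = 61·438.4836 = 26747.4996
Numerator = 32051.1946; denominator = Σ(nₕ−1) = 107.
s²ₚ = 32051.1946/107 = 299.5439... → 299.54.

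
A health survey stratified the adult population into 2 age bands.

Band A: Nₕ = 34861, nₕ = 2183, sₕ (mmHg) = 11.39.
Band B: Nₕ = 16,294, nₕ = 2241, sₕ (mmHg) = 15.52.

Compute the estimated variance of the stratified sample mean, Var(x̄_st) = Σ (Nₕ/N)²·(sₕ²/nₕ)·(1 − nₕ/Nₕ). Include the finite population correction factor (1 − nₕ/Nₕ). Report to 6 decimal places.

0.035276

N = 51155; Wₕ = Nₕ/N.
band A: (34861/51155)²·11.39²/2183·(1 − 2183/34861) = 0.025870978
band B: (16294/51155)²·15.52²/2241·(1 − 2241/16294) = 0.009405073
Sum = 0.035276051 → 0.035276.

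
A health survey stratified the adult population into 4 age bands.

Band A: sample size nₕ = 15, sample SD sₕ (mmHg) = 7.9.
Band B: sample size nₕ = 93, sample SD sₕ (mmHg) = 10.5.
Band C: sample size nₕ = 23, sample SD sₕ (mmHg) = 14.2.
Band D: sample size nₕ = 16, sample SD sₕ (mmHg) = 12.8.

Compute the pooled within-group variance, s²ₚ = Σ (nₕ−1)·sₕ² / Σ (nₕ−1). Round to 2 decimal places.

125.25

A: (15−1)·7.9² = 14·62.41 = 873.74
B: (93−1)·10.5² = 92·110.25 = 10143
C: (23−1)·14.2² = 22·201.64 = 4436.08
D: (16−1)·12.8² = 15·163.84 = 2457.6
Numerator = 17910.42; denominator = Σ(nₕ−1) = 143.
s²ₚ = 17910.42/143 = 125.2477... → 125.25.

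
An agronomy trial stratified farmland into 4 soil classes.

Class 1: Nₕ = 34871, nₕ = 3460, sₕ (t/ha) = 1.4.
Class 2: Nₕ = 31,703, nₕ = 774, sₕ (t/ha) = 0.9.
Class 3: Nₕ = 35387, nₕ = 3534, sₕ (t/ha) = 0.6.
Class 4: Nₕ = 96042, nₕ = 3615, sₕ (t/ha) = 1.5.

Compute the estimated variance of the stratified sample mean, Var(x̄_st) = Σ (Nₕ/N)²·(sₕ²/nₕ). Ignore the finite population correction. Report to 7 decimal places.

N = 198003. Term for each stratum: Wₕ²sₕ²/nₕ.
Var(x̄_st) = 0.0000175697 + 0.0000268288 + 0.0000032537 + 0.0001464378 = 0.0001940900 → 0.0001941.

0.0001941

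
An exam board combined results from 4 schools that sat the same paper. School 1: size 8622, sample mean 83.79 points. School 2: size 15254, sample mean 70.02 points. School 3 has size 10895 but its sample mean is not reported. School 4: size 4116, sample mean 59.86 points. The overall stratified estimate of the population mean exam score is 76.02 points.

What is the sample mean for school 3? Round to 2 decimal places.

84.38

Σ Nₕx̄ₕ = N·μ, so 10895·x̄_3 = 38887·76.02 − (8622·83.79 + 15254·70.02 + 4116·59.86).
= 2956189.74 − 2036906.22 = 919283.52.
x̄_3 = 919283.52 / 10895 = 84.3766... → 84.38.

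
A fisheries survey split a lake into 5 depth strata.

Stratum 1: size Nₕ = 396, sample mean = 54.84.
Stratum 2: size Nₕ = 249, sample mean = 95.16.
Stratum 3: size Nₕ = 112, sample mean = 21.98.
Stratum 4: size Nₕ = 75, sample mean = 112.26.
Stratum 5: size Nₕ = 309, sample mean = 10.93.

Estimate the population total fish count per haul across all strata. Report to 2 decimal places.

Estimate total by summing Nₕ·x̄ₕ over strata.
396·54.84 + 249·95.16 + 112·21.98 + 75·112.26 + 309·10.93 = 21716.64 + 23694.84 + 2461.76 + 8419.5 + 3377.37 = 59670.11.

59670.11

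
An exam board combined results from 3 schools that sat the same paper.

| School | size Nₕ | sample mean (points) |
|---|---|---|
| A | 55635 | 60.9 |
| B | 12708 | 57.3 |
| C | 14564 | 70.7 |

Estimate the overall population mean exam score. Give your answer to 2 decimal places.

x̄_st = (Σ Nₕx̄ₕ) / (Σ Nₕ) = (55635·60.9 + 12708·57.3 + 14564·70.7) / 82907
= 5146014.7 / 82907 = 62.0697... → 62.07.

62.07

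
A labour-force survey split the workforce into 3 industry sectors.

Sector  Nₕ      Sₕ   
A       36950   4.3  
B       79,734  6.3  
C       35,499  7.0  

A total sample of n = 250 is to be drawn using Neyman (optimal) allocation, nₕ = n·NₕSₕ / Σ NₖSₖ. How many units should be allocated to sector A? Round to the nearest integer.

44

A: NₕSₕ = 36950·4.3 = 158885
B: NₕSₕ = 79734·6.3 = 502324.2
C: NₕSₕ = 35499·7.0 = 248493
Σ NₕSₕ = 909702.2.
n_A = 250·158885/909702.2 = 43.664... → 44.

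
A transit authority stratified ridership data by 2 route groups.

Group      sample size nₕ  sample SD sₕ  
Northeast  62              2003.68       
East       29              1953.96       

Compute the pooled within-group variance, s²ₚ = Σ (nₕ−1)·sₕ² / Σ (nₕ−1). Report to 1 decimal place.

3952827.2

Degrees of freedom: 61 + 28 = 89.
Σ(nₕ−1)sₕ² = 61·4014733.5424 + 28·3817959.6816 = 351801617.1712.
s²ₚ = 351801617.1712 / 89 = 3952827.159... → 3952827.2.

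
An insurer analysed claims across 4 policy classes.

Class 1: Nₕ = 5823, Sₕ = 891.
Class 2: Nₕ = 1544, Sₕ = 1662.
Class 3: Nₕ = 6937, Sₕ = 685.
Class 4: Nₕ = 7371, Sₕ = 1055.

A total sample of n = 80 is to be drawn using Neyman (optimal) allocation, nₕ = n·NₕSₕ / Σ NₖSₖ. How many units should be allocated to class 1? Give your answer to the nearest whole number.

1: NₕSₕ = 5823·891 = 5188293
2: NₕSₕ = 1544·1662 = 2566128
3: NₕSₕ = 6937·685 = 4751845
4: NₕSₕ = 7371·1055 = 7776405
Σ NₕSₕ = 20282671.
n_1 = 80·5188293/20282671 = 20.464... → 20.

20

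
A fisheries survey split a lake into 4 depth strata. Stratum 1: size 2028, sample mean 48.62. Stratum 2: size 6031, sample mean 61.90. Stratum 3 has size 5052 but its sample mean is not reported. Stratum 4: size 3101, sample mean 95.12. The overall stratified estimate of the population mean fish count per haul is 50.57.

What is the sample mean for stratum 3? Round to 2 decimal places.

10.48

N = 2028 + 6031 + 5052 + 3101 = 16212.
Overall total = μ·N = 50.57·16212 = 819840.84.
Subtract the known strata: 2028·48.62 + 6031·61.90 + 3101·95.12 = 766887.38.
Remaining total for stratum 3: 819840.84 − 766887.38 = 52953.46.
Divide by its size: 52953.46 / 5052 = 10.4817... → 10.48.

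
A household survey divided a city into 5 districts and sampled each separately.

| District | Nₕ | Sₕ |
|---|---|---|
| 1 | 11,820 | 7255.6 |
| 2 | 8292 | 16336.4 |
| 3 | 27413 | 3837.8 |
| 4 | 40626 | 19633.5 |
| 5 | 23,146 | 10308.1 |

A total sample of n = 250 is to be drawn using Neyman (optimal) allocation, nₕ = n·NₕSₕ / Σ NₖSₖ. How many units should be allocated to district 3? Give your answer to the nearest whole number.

19

1: NₕSₕ = 11820·7255.6 = 85761192
2: NₕSₕ = 8292·16336.4 = 135461428.8
3: NₕSₕ = 27413·3837.8 = 105205611.4
4: NₕSₕ = 40626·19633.5 = 797630571
5: NₕSₕ = 23146·10308.1 = 238591282.6
Σ NₕSₕ = 1362650085.8.
n_3 = 250·105205611.4/1362650085.8 = 19.302... → 19.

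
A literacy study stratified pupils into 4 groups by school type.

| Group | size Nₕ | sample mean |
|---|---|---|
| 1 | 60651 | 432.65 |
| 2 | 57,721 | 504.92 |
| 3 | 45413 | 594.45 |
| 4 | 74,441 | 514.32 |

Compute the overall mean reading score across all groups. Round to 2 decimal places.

N = 238226; weights Wₕ = Nₕ/N = (0.2546, 0.2423, 0.1906, 0.3125).
x̄_st = Σ Wₕ·x̄ₕ = 0.2546·432.65 + 0.2423·504.92 + 0.1906·594.45 + 0.3125·514.32 ≈ 506.5249...
→ 506.52.

506.52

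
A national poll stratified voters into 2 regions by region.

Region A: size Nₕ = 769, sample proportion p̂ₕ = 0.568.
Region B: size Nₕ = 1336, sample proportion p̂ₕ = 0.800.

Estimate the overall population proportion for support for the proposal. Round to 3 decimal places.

0.715

Wₕ = Nₕ/N with N = 2105: 0.3653, 0.6347.
p̂_st = 0.3653·0.568 + 0.6347·0.800 ≈ 0.71525... → 0.715.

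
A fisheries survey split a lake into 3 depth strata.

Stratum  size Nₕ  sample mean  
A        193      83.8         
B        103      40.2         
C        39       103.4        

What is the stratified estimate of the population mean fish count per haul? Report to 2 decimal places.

72.68

N = 193 + 103 + 39 = 335.
Overall mean = Σ (Nₕ/N)·x̄ₕ — weight by population share, not a simple average.
Σ Nₕx̄ₕ = 193·83.8 + 103·40.2 + 39·103.4 = 16173.4 + 4140.6 + 4032.6 = 24346.6.
Divide by N: 24346.6 / 335 = 72.6764... → 72.68.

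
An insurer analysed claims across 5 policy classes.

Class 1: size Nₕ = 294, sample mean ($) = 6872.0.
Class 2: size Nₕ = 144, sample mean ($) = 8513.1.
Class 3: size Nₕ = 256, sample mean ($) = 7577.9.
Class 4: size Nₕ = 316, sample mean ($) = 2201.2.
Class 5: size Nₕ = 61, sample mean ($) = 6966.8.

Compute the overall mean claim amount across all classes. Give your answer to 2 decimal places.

N = 294 + 144 + 256 + 316 + 61 = 1071.
The stratified mean weights each stratum mean by its population share Nₕ/N.
Σ Nₕx̄ₕ = 294·6872.0 + 144·8513.1 + 256·7577.9 + 316·2201.2 + 61·6966.8 = 2020368 + 1225886.4 + 1939942.4 + 695579.2 + 424974.8 = 6306750.8.
Divide by N: 6306750.8 / 1071 = 5888.6562... → 5888.66.

5888.66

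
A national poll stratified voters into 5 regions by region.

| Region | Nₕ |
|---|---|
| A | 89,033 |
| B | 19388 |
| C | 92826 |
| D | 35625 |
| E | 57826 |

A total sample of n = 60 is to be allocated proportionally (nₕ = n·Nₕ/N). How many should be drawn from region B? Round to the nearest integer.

Share of region B = 19388/294698 = 0.06579.
Allocate 60 × 0.06579 = 3.947... → 4.

4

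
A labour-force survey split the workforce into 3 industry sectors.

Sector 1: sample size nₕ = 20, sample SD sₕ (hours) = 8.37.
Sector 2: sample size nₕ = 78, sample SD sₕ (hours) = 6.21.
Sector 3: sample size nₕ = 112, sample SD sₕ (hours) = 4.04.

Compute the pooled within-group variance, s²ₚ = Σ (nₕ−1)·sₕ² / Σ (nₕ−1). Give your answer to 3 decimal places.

Degrees of freedom: 19 + 77 + 111 = 207.
Σ(nₕ−1)sₕ² = 19·70.0569 + 77·38.5641 + 111·16.3216 = 6112.2144.
s²ₚ = 6112.2144 / 207 = 29.52761... → 29.528.

29.528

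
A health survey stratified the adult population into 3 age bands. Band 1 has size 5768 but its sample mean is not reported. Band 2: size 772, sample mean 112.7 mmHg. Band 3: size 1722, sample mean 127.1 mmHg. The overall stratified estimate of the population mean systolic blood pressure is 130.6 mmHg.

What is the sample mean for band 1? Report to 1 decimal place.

Σ Nₕx̄ₕ = N·μ, so 5768·x̄_1 = 8262·130.6 − (772·112.7 + 1722·127.1).
= 1079017.2 − 305870.6 = 773146.6.
x̄_1 = 773146.6 / 5768 = 134.041... → 134.0.

134.0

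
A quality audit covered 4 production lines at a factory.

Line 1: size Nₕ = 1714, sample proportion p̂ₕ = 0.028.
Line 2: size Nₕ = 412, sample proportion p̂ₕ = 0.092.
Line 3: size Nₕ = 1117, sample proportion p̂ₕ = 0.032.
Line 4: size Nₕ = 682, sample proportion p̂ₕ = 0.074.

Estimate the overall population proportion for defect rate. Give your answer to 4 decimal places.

0.0438

N = 1714 + 412 + 1117 + 682 = 3925.
Overall proportion = Σ (Nₕ/N)·p̂ₕ.
Σ Nₕp̂ₕ = 47.992 + 37.904 + 35.744 + 50.468 = 172.108.
172.108 / 3925 = 0.043849... → 0.0438.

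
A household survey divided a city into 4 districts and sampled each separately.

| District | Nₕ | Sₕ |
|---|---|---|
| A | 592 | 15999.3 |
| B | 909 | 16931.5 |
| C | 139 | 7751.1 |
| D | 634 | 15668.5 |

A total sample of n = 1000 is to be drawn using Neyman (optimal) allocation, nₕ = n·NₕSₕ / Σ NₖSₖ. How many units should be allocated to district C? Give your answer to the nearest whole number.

30

Σ NₕSₕ = 592·15999.3 + 909·16931.5 + 139·7751.1 + 634·15668.5 = 35873551.
Share for C: 1077402.9/35873551 = 0.03003.
n_C = 1000 × 0.03003 = 30.033... → 30.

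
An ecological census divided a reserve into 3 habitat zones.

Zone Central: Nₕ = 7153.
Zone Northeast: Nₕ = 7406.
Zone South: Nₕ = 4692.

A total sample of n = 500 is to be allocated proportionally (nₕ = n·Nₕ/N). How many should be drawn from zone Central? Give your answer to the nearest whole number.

N = 7153 + 7406 + 4692 = 19251.
n_Central = 500·7153/19251 = 185.783... → 186.

186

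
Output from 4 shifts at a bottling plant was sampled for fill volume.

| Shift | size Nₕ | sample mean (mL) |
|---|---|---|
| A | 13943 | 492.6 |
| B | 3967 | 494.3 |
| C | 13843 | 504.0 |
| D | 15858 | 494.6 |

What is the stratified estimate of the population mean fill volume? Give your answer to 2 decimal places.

496.72

x̄_st = (Σ Nₕx̄ₕ) / (Σ Nₕ) = (13943·492.6 + 3967·494.3 + 13843·504.0 + 15858·494.6) / 47611
= 23649448.7 / 47611 = 496.7224... → 496.72.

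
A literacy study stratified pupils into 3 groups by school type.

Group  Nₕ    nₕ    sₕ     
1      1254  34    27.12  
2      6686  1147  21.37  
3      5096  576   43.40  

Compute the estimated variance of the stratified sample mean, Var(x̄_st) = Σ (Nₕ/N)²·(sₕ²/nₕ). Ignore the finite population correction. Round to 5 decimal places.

0.80463

N = 13036; Wₕ = Nₕ/N.
group 1: (1254/13036)²·27.12²/34 = 0.20017361
group 2: (6686/13036)²·21.37²/1147 = 0.10473448
group 3: (5096/13036)²·43.40²/576 = 0.49972044
Sum = 0.80462852 → 0.80463.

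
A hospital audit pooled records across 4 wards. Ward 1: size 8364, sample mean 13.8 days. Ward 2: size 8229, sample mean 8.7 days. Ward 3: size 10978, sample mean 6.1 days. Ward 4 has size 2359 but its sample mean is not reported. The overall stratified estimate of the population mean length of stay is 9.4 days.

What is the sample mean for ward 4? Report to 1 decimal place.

11.6

Σ Nₕx̄ₕ = N·μ, so 2359·x̄_4 = 29930·9.4 − (8364·13.8 + 8229·8.7 + 10978·6.1).
= 281342 − 253981.3 = 27360.7.
x̄_4 = 27360.7 / 2359 = 11.598... → 11.6.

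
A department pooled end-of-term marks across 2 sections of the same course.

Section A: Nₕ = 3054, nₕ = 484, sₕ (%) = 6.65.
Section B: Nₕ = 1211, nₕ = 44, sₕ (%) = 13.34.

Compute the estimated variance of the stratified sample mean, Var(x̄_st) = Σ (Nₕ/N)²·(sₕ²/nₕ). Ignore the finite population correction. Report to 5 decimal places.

0.37292

N = 4265. Term for each stratum: Wₕ²sₕ²/nₕ.
Var(x̄_st) = 0.04684874 + 0.32606876 = 0.37291751 → 0.37292.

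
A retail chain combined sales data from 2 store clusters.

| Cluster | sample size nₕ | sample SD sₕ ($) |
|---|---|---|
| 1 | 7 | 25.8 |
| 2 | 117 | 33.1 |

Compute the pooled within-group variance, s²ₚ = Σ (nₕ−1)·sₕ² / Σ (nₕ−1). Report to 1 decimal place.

Degrees of freedom: 6 + 116 = 122.
Σ(nₕ−1)sₕ² = 6·665.64 + 116·1095.61 = 131084.6.
s²ₚ = 131084.6 / 122 = 1074.464... → 1074.5.

1074.5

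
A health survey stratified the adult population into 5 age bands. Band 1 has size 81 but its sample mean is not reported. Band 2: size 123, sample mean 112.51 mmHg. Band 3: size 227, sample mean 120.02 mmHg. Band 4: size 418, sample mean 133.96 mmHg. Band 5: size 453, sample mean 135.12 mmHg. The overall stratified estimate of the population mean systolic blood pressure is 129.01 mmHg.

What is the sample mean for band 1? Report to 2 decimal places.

N = 81 + 123 + 227 + 418 + 453 = 1302.
Overall total = μ·N = 129.01·1302 = 167971.02.
Subtract the known strata: 123·112.51 + 227·120.02 + 418·133.96 + 453·135.12 = 158287.91.
Remaining total for band 1: 167971.02 − 158287.91 = 9683.11.
Divide by its size: 9683.11 / 81 = 119.5446... → 119.54.

119.54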